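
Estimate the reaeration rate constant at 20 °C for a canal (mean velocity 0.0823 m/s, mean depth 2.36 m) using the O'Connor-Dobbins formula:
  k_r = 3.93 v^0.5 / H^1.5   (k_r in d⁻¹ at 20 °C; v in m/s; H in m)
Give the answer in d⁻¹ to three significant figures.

k_r = 3.93 × 0.0823^0.5 / 2.36^1.5 = 3.93 × 0.2869 / 3.626 = 0.3110 d⁻¹.

k_r ≈ 0.311 d⁻¹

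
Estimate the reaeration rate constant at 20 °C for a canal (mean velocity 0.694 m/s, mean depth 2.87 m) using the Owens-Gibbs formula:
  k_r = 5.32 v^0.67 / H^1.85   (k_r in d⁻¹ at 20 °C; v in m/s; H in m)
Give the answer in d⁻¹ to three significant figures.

k_r = 5.32 × 0.694^0.67 / 2.87^1.85 = 5.32 × 0.7829 / 7.032 = 0.5923 d⁻¹.

k_r ≈ 0.592 d⁻¹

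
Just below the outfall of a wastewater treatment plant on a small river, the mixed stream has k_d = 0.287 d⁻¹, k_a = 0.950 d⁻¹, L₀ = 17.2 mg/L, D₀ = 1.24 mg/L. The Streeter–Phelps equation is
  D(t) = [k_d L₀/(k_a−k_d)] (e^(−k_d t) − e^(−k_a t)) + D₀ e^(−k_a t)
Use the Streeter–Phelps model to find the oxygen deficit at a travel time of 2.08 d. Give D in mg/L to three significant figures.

D ≈ 3.24 mg/L

k_d L₀/(k_a−k_d) = 0.287×17.2/(0.950−0.287) = 4.936/0.6630 = 7.446 mg/L.
e^(−k_d t) = e^(−0.287×2.080) = 0.5505; e^(−k_a t) = e^(−0.950×2.080) = 0.1386.
D = 7.446 × (0.5505 − 0.1386) + 1.24 × 0.1386 = 3.067 + 0.1719 = 3.238 mg/L.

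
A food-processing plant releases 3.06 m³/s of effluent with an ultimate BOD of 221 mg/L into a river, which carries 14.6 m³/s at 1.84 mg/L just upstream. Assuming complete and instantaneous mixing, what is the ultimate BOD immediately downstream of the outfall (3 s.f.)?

39.8 mg/L

Flow-weighted mixing: C = (Q_r C_r + Q_w C_w)/(Q_r + Q_w)
= (14.6×1.84 + 3.06×221)/(14.6 + 3.06) = 703.1/17.66 = 39.81 mg/L.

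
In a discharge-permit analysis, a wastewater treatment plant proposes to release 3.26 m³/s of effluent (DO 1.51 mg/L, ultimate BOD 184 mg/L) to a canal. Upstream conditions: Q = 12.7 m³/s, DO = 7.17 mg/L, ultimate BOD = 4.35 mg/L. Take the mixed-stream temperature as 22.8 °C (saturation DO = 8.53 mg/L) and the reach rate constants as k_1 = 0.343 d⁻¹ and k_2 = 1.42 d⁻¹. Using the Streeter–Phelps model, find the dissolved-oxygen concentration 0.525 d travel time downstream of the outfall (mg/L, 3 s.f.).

Mixed DO = (12.7×7.17 + 3.26×1.51)/(12.7+3.26) = 95.98/15.96 = 6.014 mg/L.
Mixed L₀ = (12.7×4.35 + 3.26×184)/(15.96) = 655.1/15.96 = 41.05 mg/L.
Initial deficit D₀ = C_s − DO₀ = 8.53 − 6.014 = 2.516 mg/L.
D(0.525) = [0.343×41.05/(1.42−0.343)](e^(−0.343×0.525) − e^(−1.42×0.525)) + 2.516 e^(−1.42×0.525)
= 13.07 × (0.8352 − 0.4745) + 2.516 × 0.4745 = 5.909 mg/L.
DO = 8.53 − 5.909 = 2.621 mg/L.

DO ≈ 2.62 mg/L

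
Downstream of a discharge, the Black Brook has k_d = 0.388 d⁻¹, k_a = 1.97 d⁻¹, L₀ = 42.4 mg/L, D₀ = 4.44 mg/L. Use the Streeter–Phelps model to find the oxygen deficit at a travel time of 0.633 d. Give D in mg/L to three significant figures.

D ≈ 6.42 mg/L

k_d L₀/(k_a−k_d) = 0.388×42.4/(1.97−0.388) = 16.45/1.582 = 10.40 mg/L.
e^(−k_d t) = e^(−0.388×0.6330) = 0.7822; e^(−k_a t) = e^(−1.97×0.6330) = 0.2874.
D = 10.40 × (0.7822 − 0.2874) + 4.44 × 0.2874 = 5.146 + 1.276 = 6.422 mg/L.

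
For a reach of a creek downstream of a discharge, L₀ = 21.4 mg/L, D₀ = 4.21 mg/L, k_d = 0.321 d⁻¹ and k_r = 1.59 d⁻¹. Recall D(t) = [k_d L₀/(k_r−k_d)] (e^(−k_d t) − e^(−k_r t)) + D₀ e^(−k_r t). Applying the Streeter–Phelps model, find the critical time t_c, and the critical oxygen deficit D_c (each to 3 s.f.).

t_c = [1/(k_r−k_d)] ln[(k_r/k_d)(1 − D₀(k_r−k_d)/(k_d L₀))]
= [1/(1.59−0.321)] ln[(1.59/0.321)(1 − 4.21×1.269/(0.321×21.4))]
= (1/1.269) ln[4.953 × 0.2223] = 0.7880 × ln(1.101) = 0.7880 × 0.09622 = 0.07582 d.
L(t_c) = L₀ e^(−k_d t_c) = 21.4 × 0.9760 = 20.89 mg/L, and at the critical point k_r D_c = k_d L, so D_c = (0.321/1.59) × 20.89 = 4.216 mg/L.

t_c ≈ 0.0758 d; D_c ≈ 4.22 mg/L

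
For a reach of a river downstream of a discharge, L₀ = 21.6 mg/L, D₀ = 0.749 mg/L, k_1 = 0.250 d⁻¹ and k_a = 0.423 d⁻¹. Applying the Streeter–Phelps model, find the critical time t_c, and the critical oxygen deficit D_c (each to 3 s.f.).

t_c ≈ 2.90 d; D_c ≈ 6.18 mg/L

t_c = [1/(k_a−k_1)] ln[(k_a/k_1)(1 − D₀(k_a−k_1)/(k_1 L₀))]
= [1/(0.423−0.250)] ln[(0.423/0.250)(1 − 0.749×0.1730/(0.250×21.6))]
= (1/0.1730) ln[1.692 × 0.9760] = 5.780 × ln(1.651) = 5.780 × 0.5016 = 2.900 d.
L(t_c) = L₀ e^(−k_1 t_c) = 21.6 × 0.4844 = 10.46 mg/L, and at the critical point k_a D_c = k_1 L, so D_c = (0.250/0.423) × 10.46 = 6.184 mg/L.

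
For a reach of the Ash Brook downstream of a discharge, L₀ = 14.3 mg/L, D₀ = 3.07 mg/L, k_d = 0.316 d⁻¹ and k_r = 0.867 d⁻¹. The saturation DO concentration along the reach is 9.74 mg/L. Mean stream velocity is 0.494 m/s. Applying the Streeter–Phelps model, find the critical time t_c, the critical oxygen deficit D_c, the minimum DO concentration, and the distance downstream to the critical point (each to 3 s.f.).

At the critical point dD/dt = 0, so k_d L₀ e^(−k_d t) = k_r D. Substituting D(t) from the Streeter–Phelps equation and solving for t gives
t_c = ln[(k_r/k_d)(1 − D₀(k_r−k_d)/(k_d L₀))] / (k_r−k_d).
Here k_r−k_d = 0.5510 d⁻¹ and 1 − D₀(k_r−k_d)/(k_d L₀) = 1 − 3.07×0.5510/(0.316×14.3) = 0.6257, so
t_c = ln(2.744 × 0.6257) / 0.5510 = 0.5403 / 0.5510 = 0.9807 d.
D_c = (k_d/k_r) L₀ e^(−k_d t_c) = (0.316/0.867) × 14.3 × e^(−0.316×0.9807) = 0.3645 × 14.3 × 0.7335 = 3.823 mg/L.
Minimum DO = C_s − D_c = 9.74 − 3.823 = 5.917 mg/L.
x_c = v t_c = 0.494 m/s × 0.9807 d × 86400 s/d = 41860 m ≈ 41.9 km.

t_c ≈ 0.981 d; D_c ≈ 3.82 mg/L; min DO ≈ 5.92 mg/L; x_c ≈ 41.9 km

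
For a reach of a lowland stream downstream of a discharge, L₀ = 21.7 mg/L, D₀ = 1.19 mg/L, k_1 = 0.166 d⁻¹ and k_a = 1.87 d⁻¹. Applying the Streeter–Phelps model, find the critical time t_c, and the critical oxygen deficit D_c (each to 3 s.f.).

t_c = [1/(k_a−k_1)] ln[(k_a/k_1)(1 − D₀(k_a−k_1)/(k_1 L₀))]
= [1/(1.87−0.166)] ln[(1.87/0.166)(1 − 1.19×1.704/(0.166×21.7))]
= (1/1.704) ln[11.27 × 0.4371] = 0.5869 × ln(4.924) = 0.5869 × 1.594 = 0.9355 d.
D_c = (k_1/k_a) L₀ e^(−k_1 t_c) = (0.166/1.87) × 21.7 × e^(−0.166×0.9355) = 0.08877 × 21.7 × 0.8562 = 1.649 mg/L.

t_c ≈ 0.935 d; D_c ≈ 1.65 mg/L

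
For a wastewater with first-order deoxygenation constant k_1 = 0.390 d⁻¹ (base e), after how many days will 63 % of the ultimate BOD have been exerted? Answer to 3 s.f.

t ≈ 2.55 d

y/L₀ = 1 − e^(−k_1 t) = 0.63 ⇒ e^(−k_1 t) = 0.370
t = −ln(0.370) / 0.390 = 0.9943 / 0.390 = 2.549 d.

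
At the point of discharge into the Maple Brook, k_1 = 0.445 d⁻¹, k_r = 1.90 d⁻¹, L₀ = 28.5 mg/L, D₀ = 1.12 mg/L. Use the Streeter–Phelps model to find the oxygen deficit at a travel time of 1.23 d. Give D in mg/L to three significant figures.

D ≈ 4.31 mg/L

k_1 L₀/(k_r−k_1) = 0.445×28.5/(1.90−0.445) = 12.68/1.455 = 8.716 mg/L.
e^(−k_1 t) = e^(−0.445×1.230) = 0.5785; e^(−k_r t) = e^(−1.90×1.230) = 0.09662.
D = 8.716 × (0.5785 − 0.09662) + 1.12 × 0.09662 = 4.200 + 0.1082 = 4.308 mg/L.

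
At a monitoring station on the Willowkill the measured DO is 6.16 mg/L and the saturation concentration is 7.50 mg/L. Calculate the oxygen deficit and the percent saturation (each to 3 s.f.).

D ≈ 1.34 mg/L; 82.1 % saturation

D = C_s − C = 7.50 − 6.16 = 1.34 mg/L.
% saturation = 6.16/7.50 × 100 = 82.1 %.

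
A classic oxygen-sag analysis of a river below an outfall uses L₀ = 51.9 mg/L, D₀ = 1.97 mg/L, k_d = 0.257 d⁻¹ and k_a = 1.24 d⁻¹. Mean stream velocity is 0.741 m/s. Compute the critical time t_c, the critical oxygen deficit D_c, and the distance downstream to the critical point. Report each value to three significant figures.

t_c ≈ 1.44 d; D_c ≈ 7.43 mg/L; x_c ≈ 92.3 km

At the critical point dD/dt = 0, so k_d L₀ e^(−k_d t) = k_a D. Substituting D(t) from the Streeter–Phelps equation and solving for t gives
t_c = ln[(k_a/k_d)(1 − D₀(k_a−k_d)/(k_d L₀))] / (k_a−k_d).
Here k_a−k_d = 0.9830 d⁻¹ and 1 − D₀(k_a−k_d)/(k_d L₀) = 1 − 1.97×0.9830/(0.257×51.9) = 0.8548, so
t_c = ln(4.825 × 0.8548) / 0.9830 = 1.417 / 0.9830 = 1.441 d.
D_c = (k_d/k_a) L₀ e^(−k_d t_c) = (0.257/1.24) × 51.9 × e^(−0.257×1.441) = 0.2073 × 51.9 × 0.6904 = 7.427 mg/L.
x_c = v t_c = 0.741 m/s × 1.441 d × 86400 s/d = 92280 m ≈ 92.3 km.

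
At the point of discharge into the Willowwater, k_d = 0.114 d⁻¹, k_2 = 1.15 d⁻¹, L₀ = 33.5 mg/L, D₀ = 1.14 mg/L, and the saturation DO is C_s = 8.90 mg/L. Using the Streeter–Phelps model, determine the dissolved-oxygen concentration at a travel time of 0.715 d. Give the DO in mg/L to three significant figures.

k_d L₀/(k_2−k_d) = 0.114×33.5/(1.15−0.114) = 3.819/1.036 = 3.686 mg/L.
e^(−k_d t) = e^(−0.114×0.7150) = 0.9217; e^(−k_2 t) = e^(−1.15×0.7150) = 0.4394.
D = 3.686 × (0.9217 − 0.4394) + 1.14 × 0.4394 = 1.778 + 0.5010 = 2.279 mg/L.
DO = C_s − D = 8.90 − 2.279 = 6.621 mg/L.

DO ≈ 6.62 mg/L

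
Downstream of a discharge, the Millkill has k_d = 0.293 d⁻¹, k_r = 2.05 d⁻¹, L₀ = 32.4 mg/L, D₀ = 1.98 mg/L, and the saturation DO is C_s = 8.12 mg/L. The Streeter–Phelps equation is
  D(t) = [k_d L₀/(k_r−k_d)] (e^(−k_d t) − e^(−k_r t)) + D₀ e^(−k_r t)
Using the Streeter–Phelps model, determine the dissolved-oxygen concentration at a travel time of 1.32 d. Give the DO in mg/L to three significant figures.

k_d L₀/(k_r−k_d) = 0.293×32.4/(2.05−0.293) = 9.493/1.757 = 5.403 mg/L.
e^(−k_d t) = e^(−0.293×1.320) = 0.6793; e^(−k_r t) = e^(−2.05×1.320) = 0.06680.
D = 5.403 × (0.6793 − 0.06680) + 1.98 × 0.06680 = 3.309 + 0.1323 = 3.441 mg/L.
DO = C_s − D = 8.12 − 3.441 = 4.679 mg/L.

DO ≈ 4.68 mg/L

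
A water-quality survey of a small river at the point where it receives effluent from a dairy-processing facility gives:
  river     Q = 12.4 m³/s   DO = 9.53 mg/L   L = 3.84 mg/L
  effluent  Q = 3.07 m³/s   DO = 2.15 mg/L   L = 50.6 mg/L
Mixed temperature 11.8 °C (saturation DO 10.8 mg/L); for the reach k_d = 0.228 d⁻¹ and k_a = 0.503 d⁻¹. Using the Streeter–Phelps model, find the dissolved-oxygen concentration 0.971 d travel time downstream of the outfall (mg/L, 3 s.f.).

Mixed DO = (12.4×9.53 + 3.07×2.15)/(12.4+3.07) = 124.8/15.47 = 8.065 mg/L.
Mixed L₀ = (12.4×3.84 + 3.07×50.6)/(15.47) = 203.0/15.47 = 13.12 mg/L.
Initial deficit D₀ = C_s − DO₀ = 10.8 − 8.065 = 2.735 mg/L.
D(0.971) = [0.228×13.12/(0.503−0.228)](e^(−0.228×0.971) − e^(−0.503×0.971)) + 2.735 e^(−0.503×0.971)
= 10.88 × (0.8014 − 0.6136) + 2.735 × 0.6136 = 3.721 mg/L.
DO = 10.8 − 3.721 = 7.079 mg/L.

DO ≈ 7.08 mg/L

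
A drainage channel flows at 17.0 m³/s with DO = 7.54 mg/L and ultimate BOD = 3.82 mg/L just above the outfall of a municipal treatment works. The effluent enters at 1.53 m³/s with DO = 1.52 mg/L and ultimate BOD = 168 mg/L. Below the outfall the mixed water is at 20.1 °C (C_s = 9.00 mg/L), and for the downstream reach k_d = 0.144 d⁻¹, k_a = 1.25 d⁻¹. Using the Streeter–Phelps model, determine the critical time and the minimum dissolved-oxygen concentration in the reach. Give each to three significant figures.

Mixed DO = (17.0×7.54 + 1.53×1.52)/(17.0+1.53) = 130.5/18.53 = 7.043 mg/L.
Mixed L₀ = (17.0×3.82 + 1.53×168)/(18.53) = 322.0/18.53 = 17.38 mg/L.
Initial deficit D₀ = C_s − DO₀ = 9.00 − 7.043 = 1.957 mg/L.
t_c = (1/1.106) ln[(1.25/0.144)(1 − 1.957×1.106/(0.144×17.38))] = 0.9042 × ln(1.171) = 0.1430 d.
D_c = (0.144/1.25) × 17.38 × e^(−0.144×0.1430) = 0.1152 × 17.38 × 0.9796 = 1.961 mg/L.
Minimum DO = 9.00 − 1.961 = 7.039 mg/L.

t_c ≈ 0.143 d; minimum DO ≈ 7.04 mg/L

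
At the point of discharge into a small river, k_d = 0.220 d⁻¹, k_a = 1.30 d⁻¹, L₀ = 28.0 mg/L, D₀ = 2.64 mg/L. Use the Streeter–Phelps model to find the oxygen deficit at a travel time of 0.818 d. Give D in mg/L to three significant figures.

k_d L₀/(k_a−k_d) = 0.220×28.0/(1.30−0.220) = 6.160/1.080 = 5.704 mg/L.
e^(−k_d t) = e^(−0.220×0.8180) = 0.8353; e^(−k_a t) = e^(−1.30×0.8180) = 0.3453.
D = 5.704 × (0.8353 − 0.3453) + 2.64 × 0.3453 = 2.795 + 0.9115 = 3.706 mg/L.

D ≈ 3.71 mg/L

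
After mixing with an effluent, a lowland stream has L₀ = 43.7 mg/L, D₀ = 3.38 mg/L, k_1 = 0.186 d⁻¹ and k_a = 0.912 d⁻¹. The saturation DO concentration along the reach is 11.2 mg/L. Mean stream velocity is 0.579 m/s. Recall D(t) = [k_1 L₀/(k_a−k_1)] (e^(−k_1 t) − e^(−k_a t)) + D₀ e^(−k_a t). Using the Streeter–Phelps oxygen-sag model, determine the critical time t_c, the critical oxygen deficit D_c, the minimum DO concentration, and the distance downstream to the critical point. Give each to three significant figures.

t_c ≈ 1.69 d; D_c ≈ 6.50 mg/L; min DO ≈ 4.70 mg/L; x_c ≈ 84.8 km

t_c = [1/(k_a−k_1)] ln[(k_a/k_1)(1 − D₀(k_a−k_1)/(k_1 L₀))]
= [1/(0.912−0.186)] ln[(0.912/0.186)(1 − 3.38×0.7260/(0.186×43.7))]
= (1/0.7260) ln[4.903 × 0.6981] = 1.377 × ln(3.423) = 1.377 × 1.231 = 1.695 d.
L(t_c) = L₀ e^(−k_1 t_c) = 43.7 × 0.7296 = 31.88 mg/L, and at the critical point k_a D_c = k_1 L, so D_c = (0.186/0.912) × 31.88 = 6.503 mg/L.
Minimum DO = C_s − D_c = 11.2 − 6.503 = 4.697 mg/L.
x_c = v t_c = 0.579 m/s × 1.695 d × 86400 s/d = 84790 m ≈ 84.8 km.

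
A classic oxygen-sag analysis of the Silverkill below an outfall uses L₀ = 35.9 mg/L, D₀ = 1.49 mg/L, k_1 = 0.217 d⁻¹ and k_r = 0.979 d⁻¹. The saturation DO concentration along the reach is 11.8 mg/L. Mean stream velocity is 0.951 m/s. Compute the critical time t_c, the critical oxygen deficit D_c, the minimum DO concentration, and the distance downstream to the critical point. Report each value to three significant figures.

t_c ≈ 1.77 d; D_c ≈ 5.42 mg/L; min DO ≈ 6.38 mg/L; x_c ≈ 145 km

At the critical point dD/dt = 0, so k_1 L₀ e^(−k_1 t) = k_r D. Substituting D(t) from the Streeter–Phelps equation and solving for t gives
t_c = ln[(k_r/k_1)(1 − D₀(k_r−k_1)/(k_1 L₀))] / (k_r−k_1).
Here k_r−k_1 = 0.7620 d⁻¹ and 1 − D₀(k_r−k_1)/(k_1 L₀) = 1 − 1.49×0.7620/(0.217×35.9) = 0.8543, so
t_c = ln(4.512 × 0.8543) / 0.7620 = 1.349 / 0.7620 = 1.770 d.
D_c = (k_1/k_r) L₀ e^(−k_1 t_c) = (0.217/0.979) × 35.9 × e^(−0.217×1.770) = 0.2217 × 35.9 × 0.6810 = 5.419 mg/L.
Minimum DO = C_s − D_c = 11.8 − 5.419 = 6.381 mg/L.
x_c = v t_c = 0.951 m/s × 1.770 d × 86400 s/d = 145500 m ≈ 145 km.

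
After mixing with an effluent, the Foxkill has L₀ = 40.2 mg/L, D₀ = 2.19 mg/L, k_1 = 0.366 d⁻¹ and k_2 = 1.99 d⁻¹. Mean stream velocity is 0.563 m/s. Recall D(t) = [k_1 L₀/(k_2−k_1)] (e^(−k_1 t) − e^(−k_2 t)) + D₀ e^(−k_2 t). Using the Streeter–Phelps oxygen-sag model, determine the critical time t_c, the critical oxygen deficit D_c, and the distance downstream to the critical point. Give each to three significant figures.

At the critical point dD/dt = 0, so k_1 L₀ e^(−k_1 t) = k_2 D. Substituting D(t) from the Streeter–Phelps equation and solving for t gives
t_c = ln[(k_2/k_1)(1 − D₀(k_2−k_1)/(k_1 L₀))] / (k_2−k_1).
Here k_2−k_1 = 1.624 d⁻¹ and 1 − D₀(k_2−k_1)/(k_1 L₀) = 1 − 2.19×1.624/(0.366×40.2) = 0.7583, so
t_c = ln(5.437 × 0.7583) / 1.624 = 1.417 / 1.624 = 0.8723 d.
D_c = (k_1/k_2) L₀ e^(−k_1 t_c) = (0.366/1.99) × 40.2 × e^(−0.366×0.8723) = 0.1839 × 40.2 × 0.7267 = 5.373 mg/L.
x_c = v t_c = 0.563 m/s × 0.8723 d × 86400 s/d = 42430 m ≈ 42.4 km.

t_c ≈ 0.872 d; D_c ≈ 5.37 mg/L; x_c ≈ 42.4 km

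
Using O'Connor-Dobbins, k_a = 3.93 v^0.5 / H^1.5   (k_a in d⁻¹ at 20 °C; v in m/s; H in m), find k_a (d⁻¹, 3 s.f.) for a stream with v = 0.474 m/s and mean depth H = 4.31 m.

k_a = 3.93 × 0.474^0.5 / 4.31^1.5 = 3.93 × 0.6885 / 8.948 = 0.3024 d⁻¹.

k_a ≈ 0.302 d⁻¹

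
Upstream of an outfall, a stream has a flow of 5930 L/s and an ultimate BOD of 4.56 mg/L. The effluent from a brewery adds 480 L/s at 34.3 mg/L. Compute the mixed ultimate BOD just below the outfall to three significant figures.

6.79 mg/L

Flow-weighted mixing: C = (Q_r C_r + Q_w C_w)/(Q_r + Q_w)
= (5930×4.56 + 480×34.3)/(5930 + 480) = 43500/6410 = 6.787 mg/L.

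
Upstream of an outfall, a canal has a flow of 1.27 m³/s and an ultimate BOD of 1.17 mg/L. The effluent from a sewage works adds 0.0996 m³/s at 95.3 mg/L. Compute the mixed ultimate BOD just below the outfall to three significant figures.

8.02 mg/L

Flow-weighted mixing: C = (Q_r C_r + Q_w C_w)/(Q_r + Q_w)
= (1.27×1.17 + 0.0996×95.3)/(1.27 + 0.0996) = 10.98/1.370 = 8.015 mg/L.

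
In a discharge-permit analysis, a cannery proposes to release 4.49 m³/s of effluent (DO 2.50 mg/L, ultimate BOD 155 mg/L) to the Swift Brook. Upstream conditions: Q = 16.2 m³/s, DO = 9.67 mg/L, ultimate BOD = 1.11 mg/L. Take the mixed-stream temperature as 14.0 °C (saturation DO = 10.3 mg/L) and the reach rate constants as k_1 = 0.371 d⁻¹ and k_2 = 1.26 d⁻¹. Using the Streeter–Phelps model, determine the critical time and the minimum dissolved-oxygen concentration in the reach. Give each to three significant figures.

t_c ≈ 1.19 d; minimum DO ≈ 3.77 mg/L

Mixed DO = (16.2×9.67 + 4.49×2.50)/(16.2+4.49) = 167.9/20.69 = 8.114 mg/L.
Mixed L₀ = (16.2×1.11 + 4.49×155)/(20.69) = 713.9/20.69 = 34.51 mg/L.
Initial deficit D₀ = C_s − DO₀ = 10.3 − 8.114 = 2.186 mg/L.
t_c = (1/0.8890) ln[(1.26/0.371)(1 − 2.186×0.8890/(0.371×34.51))] = 1.125 × ln(2.881) = 1.190 d.
D_c = (0.371/1.26) × 34.51 × e^(−0.371×1.190) = 0.2944 × 34.51 × 0.6430 = 6.533 mg/L.
Minimum DO = 10.3 − 6.533 = 3.767 mg/L.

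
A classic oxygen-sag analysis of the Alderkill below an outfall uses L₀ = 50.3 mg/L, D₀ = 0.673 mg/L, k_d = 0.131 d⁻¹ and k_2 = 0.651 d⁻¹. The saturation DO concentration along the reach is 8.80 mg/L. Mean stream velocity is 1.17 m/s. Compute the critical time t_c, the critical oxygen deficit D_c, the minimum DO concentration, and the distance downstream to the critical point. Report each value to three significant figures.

t_c ≈ 2.98 d; D_c ≈ 6.85 mg/L; min DO ≈ 1.95 mg/L; x_c ≈ 301 km

At the critical point dD/dt = 0, so k_d L₀ e^(−k_d t) = k_2 D. Substituting D(t) from the Streeter–Phelps equation and solving for t gives
t_c = ln[(k_2/k_d)(1 − D₀(k_2−k_d)/(k_d L₀))] / (k_2−k_d).
Here k_2−k_d = 0.5200 d⁻¹ and 1 − D₀(k_2−k_d)/(k_d L₀) = 1 − 0.673×0.5200/(0.131×50.3) = 0.9469, so
t_c = ln(4.969 × 0.9469) / 0.5200 = 1.549 / 0.5200 = 2.978 d.
L(t_c) = L₀ e^(−k_d t_c) = 50.3 × 0.6769 = 34.05 mg/L, and at the critical point k_2 D_c = k_d L, so D_c = (0.131/0.651) × 34.05 = 6.852 mg/L.
Minimum DO = C_s − D_c = 8.80 − 6.852 = 1.948 mg/L.
x_c = v t_c = 1.17 m/s × 2.978 d × 86400 s/d = 301100 m ≈ 301 km.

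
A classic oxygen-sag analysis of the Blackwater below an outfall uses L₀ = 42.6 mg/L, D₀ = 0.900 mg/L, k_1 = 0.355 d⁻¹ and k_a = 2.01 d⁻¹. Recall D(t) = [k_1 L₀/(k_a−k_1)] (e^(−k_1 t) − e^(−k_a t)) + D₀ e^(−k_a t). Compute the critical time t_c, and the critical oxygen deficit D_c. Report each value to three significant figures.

With k_a/k_1 = 5.662 and 1 − D₀(k_a−k_1)/(k_1 L₀) = 0.9015,
t_c = ln(5.662 × 0.9015) / (2.01 − 0.355) = ln(5.104) / 1.655 = 1.630/1.655 = 0.9849 d.
L(t_c) = L₀ e^(−k_1 t_c) = 42.6 × 0.7049 = 30.03 mg/L, and at the critical point k_a D_c = k_1 L, so D_c = (0.355/2.01) × 30.03 = 5.304 mg/L.

t_c ≈ 0.985 d; D_c ≈ 5.30 mg/L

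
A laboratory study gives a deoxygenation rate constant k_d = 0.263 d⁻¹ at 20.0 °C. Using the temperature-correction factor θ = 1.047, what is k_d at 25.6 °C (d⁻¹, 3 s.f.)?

k_d ≈ 0.340 d⁻¹

k_d(T₂) = k_d(T₁) · θ^(T₂−T₁) = 0.263 × 1.047^(25.6−20.0)
= 0.263 × 1.047^5.60 = 0.263 × 1.293 = 0.3401 d⁻¹.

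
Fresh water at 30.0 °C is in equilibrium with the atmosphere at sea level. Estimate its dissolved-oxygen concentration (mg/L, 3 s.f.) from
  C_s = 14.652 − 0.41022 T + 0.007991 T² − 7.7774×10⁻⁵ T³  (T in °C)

C_s ≈ 7.44 mg/L

C_s = 14.652 − 0.41022×30.0 + 0.007991×30.0² − 7.7774×10⁻⁵×30.0³ = 7.437 mg/L.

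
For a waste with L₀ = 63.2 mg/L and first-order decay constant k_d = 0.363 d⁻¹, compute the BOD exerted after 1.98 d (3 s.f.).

y ≈ 32.4 mg/L

y_t = L₀(1 − e^(−k_d t)) = 63.2 × (1 − e^(−0.363×1.98))
= 63.2 × (1 − 0.4874) = 63.2 × 0.5126 = 32.40 mg/L.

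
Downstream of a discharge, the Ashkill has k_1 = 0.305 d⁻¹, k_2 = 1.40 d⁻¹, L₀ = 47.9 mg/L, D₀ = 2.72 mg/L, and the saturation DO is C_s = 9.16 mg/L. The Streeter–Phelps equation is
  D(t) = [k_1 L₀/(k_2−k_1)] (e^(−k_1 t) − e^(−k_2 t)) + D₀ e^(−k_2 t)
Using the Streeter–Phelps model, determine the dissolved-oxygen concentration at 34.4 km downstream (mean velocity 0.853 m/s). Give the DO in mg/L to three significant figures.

DO ≈ 3.11 mg/L

Travel time t = x/v = 34.4 km / (0.853 m/s) = 34400 m / 0.853 m/s = 40330 s = 0.4668 d.
k_1 L₀/(k_2−k_1) = 0.305×47.9/(1.40−0.305) = 14.61/1.095 = 13.34 mg/L.
e^(−k_1 t) = e^(−0.305×0.4668) = 0.8673; e^(−k_2 t) = e^(−1.40×0.4668) = 0.5202.
D = 13.34 × (0.8673 − 0.5202) + 2.72 × 0.5202 = 4.631 + 1.415 = 6.046 mg/L.
DO = C_s − D = 9.16 − 6.046 = 3.114 mg/L.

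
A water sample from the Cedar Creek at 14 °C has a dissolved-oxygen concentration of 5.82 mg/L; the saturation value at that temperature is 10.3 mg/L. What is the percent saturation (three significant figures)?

56.5 % saturation

% saturation = C/C_s × 100 = 5.82/10.3 × 100 = 56.5 %.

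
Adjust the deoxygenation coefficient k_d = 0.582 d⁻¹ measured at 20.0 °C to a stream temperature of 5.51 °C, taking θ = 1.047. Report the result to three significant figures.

k_d ≈ 0.299 d⁻¹

k_d(T₂) = k_d(T₁) · θ^(T₂−T₁) = 0.582 × 1.047^(5.51−20.0)
= 0.582 × 1.047^-14.5 = 0.582 × 0.5140 = 0.2992 d⁻¹.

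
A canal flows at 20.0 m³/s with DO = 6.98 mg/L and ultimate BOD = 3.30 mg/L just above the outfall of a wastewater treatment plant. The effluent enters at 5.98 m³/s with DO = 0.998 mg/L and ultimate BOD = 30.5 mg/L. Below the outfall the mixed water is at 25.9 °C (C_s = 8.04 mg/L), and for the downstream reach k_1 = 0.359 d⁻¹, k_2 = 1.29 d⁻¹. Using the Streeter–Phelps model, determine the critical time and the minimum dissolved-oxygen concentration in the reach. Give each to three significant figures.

t_c ≈ 0.212 d; minimum DO ≈ 5.57 mg/L

Mixed DO = (20.0×6.98 + 5.98×0.998)/(20.0+5.98) = 145.6/25.98 = 5.603 mg/L.
Mixed L₀ = (20.0×3.30 + 5.98×30.5)/(25.98) = 248.4/25.98 = 9.561 mg/L.
Initial deficit D₀ = C_s − DO₀ = 8.04 − 5.603 = 2.437 mg/L.
t_c = (1/0.9310) ln[(1.29/0.359)(1 − 2.437×0.9310/(0.359×9.561))] = 1.074 × ln(1.218) = 0.2119 d.
D_c = (0.359/1.29) × 9.561 × e^(−0.359×0.2119) = 0.2783 × 9.561 × 0.9267 = 2.466 mg/L.
Minimum DO = 8.04 − 2.466 = 5.574 mg/L.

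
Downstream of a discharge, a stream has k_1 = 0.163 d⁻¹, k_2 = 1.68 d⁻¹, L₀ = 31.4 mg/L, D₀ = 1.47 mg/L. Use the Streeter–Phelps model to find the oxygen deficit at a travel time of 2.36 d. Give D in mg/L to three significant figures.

D ≈ 2.26 mg/L

k_1 L₀/(k_2−k_1) = 0.163×31.4/(1.68−0.163) = 5.118/1.517 = 3.374 mg/L.
e^(−k_1 t) = e^(−0.163×2.360) = 0.6807; e^(−k_2 t) = e^(−1.68×2.360) = 0.01897.
D = 3.374 × (0.6807 − 0.01897) + 1.47 × 0.01897 = 2.232 + 0.02789 = 2.260 mg/L.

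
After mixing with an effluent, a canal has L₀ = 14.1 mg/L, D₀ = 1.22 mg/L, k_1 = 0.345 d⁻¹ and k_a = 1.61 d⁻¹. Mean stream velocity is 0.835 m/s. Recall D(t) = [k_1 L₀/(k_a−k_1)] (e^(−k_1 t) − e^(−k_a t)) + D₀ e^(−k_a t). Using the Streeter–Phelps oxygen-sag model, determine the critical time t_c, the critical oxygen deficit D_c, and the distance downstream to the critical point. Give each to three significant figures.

At the critical point dD/dt = 0, so k_1 L₀ e^(−k_1 t) = k_a D. Substituting D(t) from the Streeter–Phelps equation and solving for t gives
t_c = ln[(k_a/k_1)(1 − D₀(k_a−k_1)/(k_1 L₀))] / (k_a−k_1).
Here k_a−k_1 = 1.265 d⁻¹ and 1 − D₀(k_a−k_1)/(k_1 L₀) = 1 − 1.22×1.265/(0.345×14.1) = 0.6827, so
t_c = ln(4.667 × 0.6827) / 1.265 = 1.159 / 1.265 = 0.9161 d.
L(t_c) = L₀ e^(−k_1 t_c) = 14.1 × 0.7290 = 10.28 mg/L, and at the critical point k_a D_c = k_1 L, so D_c = (0.345/1.61) × 10.28 = 2.203 mg/L.
x_c = v t_c = 0.835 m/s × 0.9161 d × 86400 s/d = 66090 m ≈ 66.1 km.

t_c ≈ 0.916 d; D_c ≈ 2.20 mg/L; x_c ≈ 66.1 km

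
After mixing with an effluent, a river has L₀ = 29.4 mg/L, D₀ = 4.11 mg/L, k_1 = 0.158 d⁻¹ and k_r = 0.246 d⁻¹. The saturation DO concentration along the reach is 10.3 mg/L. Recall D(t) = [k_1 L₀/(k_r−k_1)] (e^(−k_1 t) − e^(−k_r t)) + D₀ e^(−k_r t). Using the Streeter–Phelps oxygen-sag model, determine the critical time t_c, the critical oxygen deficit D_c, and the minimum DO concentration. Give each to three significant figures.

With k_r/k_1 = 1.557 and 1 − D₀(k_r−k_1)/(k_1 L₀) = 0.9221,
t_c = ln(1.557 × 0.9221) / (0.246 − 0.158) = ln(1.436) / 0.08800 = 0.3617/0.08800 = 4.110 d.
D_c = (k_1/k_r) L₀ e^(−k_1 t_c) = (0.158/0.246) × 29.4 × e^(−0.158×4.110) = 0.6423 × 29.4 × 0.5224 = 9.864 mg/L.
Minimum DO = C_s − D_c = 10.3 − 9.864 = 0.4361 mg/L.

t_c ≈ 4.11 d; D_c ≈ 9.86 mg/L; min DO ≈ 0.436 mg/L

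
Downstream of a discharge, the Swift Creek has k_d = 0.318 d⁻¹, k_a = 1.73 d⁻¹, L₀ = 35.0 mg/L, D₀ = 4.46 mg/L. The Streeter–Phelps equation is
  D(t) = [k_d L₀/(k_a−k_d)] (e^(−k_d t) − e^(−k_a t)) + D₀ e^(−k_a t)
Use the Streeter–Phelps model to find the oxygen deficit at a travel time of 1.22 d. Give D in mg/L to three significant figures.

D ≈ 4.93 mg/L

k_d L₀/(k_a−k_d) = 0.318×35.0/(1.73−0.318) = 11.13/1.412 = 7.882 mg/L.
e^(−k_d t) = e^(−0.318×1.220) = 0.6784; e^(−k_a t) = e^(−1.73×1.220) = 0.1212.
D = 7.882 × (0.6784 − 0.1212) + 4.46 × 0.1212 = 4.393 + 0.5404 = 4.933 mg/L.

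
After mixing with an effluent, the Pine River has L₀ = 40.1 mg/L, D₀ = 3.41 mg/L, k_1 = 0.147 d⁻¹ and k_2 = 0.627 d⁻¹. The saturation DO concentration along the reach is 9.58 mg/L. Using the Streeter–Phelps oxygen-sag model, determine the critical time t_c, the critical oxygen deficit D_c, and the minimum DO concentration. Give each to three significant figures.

t_c ≈ 2.34 d; D_c ≈ 6.66 mg/L; min DO ≈ 2.92 mg/L

With k_2/k_1 = 4.265 and 1 − D₀(k_2−k_1)/(k_1 L₀) = 0.7223,
t_c = ln(4.265 × 0.7223) / (0.627 − 0.147) = ln(3.081) / 0.4800 = 1.125/0.4800 = 2.344 d.
D_c = (k_1/k_2) L₀ e^(−k_1 t_c) = (0.147/0.627) × 40.1 × e^(−0.147×2.344) = 0.2344 × 40.1 × 0.7085 = 6.661 mg/L.
Minimum DO = C_s − D_c = 9.58 − 6.661 = 2.919 mg/L.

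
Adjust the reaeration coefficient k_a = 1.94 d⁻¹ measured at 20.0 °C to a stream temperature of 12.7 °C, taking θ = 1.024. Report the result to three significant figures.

k_a(T₂) = k_a(T₁) · θ^(T₂−T₁) = 1.94 × 1.024^(12.7−20.0)
= 1.94 × 1.024^-7.30 = 1.94 × 0.8410 = 1.632 d⁻¹.

k_a ≈ 1.63 d⁻¹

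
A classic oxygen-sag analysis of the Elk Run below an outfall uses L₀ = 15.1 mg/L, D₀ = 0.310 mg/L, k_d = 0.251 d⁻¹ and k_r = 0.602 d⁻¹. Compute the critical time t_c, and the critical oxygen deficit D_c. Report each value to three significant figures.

t_c = [1/(k_r−k_d)] ln[(k_r/k_d)(1 − D₀(k_r−k_d)/(k_d L₀))]
= [1/(0.602−0.251)] ln[(0.602/0.251)(1 − 0.310×0.3510/(0.251×15.1))]
= (1/0.3510) ln[2.398 × 0.9713] = 2.849 × ln(2.330) = 2.849 × 0.8457 = 2.409 d.
L(t_c) = L₀ e^(−k_d t_c) = 15.1 × 0.5462 = 8.248 mg/L, and at the critical point k_r D_c = k_d L, so D_c = (0.251/0.602) × 8.248 = 3.439 mg/L.

t_c ≈ 2.41 d; D_c ≈ 3.44 mg/L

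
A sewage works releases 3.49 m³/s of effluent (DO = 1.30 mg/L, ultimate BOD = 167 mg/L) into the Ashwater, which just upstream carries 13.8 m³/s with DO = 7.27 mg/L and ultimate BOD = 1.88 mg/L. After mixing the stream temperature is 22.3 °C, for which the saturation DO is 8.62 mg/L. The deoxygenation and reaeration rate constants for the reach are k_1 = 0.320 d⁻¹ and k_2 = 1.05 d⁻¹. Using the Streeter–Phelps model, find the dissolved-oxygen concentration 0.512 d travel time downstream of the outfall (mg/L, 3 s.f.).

DO ≈ 3.04 mg/L

Mixed DO = (13.8×7.27 + 3.49×1.30)/(13.8+3.49) = 104.9/17.29 = 6.065 mg/L.
Mixed L₀ = (13.8×1.88 + 3.49×167)/(17.29) = 608.8/17.29 = 35.21 mg/L.
Initial deficit D₀ = C_s − DO₀ = 8.62 − 6.065 = 2.555 mg/L.
D(0.512) = [0.320×35.21/(1.05−0.320)](e^(−0.320×0.512) − e^(−1.05×0.512)) + 2.555 e^(−1.05×0.512)
= 15.43 × (0.8489 − 0.5841) + 2.555 × 0.5841 = 5.578 mg/L.
DO = 8.62 − 5.578 = 3.042 mg/L.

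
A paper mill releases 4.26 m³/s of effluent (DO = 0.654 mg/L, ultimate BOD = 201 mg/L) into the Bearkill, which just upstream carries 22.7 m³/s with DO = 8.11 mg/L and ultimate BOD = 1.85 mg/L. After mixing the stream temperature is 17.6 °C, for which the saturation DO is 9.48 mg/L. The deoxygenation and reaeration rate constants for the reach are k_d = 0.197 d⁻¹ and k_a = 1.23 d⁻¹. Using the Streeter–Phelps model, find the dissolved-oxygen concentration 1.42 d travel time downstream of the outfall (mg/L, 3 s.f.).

Mixed DO = (22.7×8.11 + 4.26×0.654)/(22.7+4.26) = 186.9/26.96 = 6.932 mg/L.
Mixed L₀ = (22.7×1.85 + 4.26×201)/(26.96) = 898.3/26.96 = 33.32 mg/L.
Initial deficit D₀ = C_s − DO₀ = 9.48 − 6.932 = 2.548 mg/L.
D(1.42) = [0.197×33.32/(1.23−0.197)](e^(−0.197×1.42) − e^(−1.23×1.42)) + 2.548 e^(−1.23×1.42)
= 6.354 × (0.7560 − 0.1744) + 2.548 × 0.1744 = 4.140 mg/L.
DO = 9.48 − 4.140 = 5.340 mg/L.

DO ≈ 5.34 mg/L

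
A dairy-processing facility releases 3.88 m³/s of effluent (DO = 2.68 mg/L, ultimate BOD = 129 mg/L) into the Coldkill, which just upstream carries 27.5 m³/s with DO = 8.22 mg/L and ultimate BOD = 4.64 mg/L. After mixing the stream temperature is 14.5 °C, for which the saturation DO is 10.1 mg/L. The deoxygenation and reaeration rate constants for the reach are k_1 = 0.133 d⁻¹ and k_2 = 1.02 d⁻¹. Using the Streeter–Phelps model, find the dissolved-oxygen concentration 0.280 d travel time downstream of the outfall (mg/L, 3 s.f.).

DO ≈ 7.54 mg/L

Mixed DO = (27.5×8.22 + 3.88×2.68)/(27.5+3.88) = 236.4/31.38 = 7.535 mg/L.
Mixed L₀ = (27.5×4.64 + 3.88×129)/(31.38) = 628.1/31.38 = 20.02 mg/L.
Initial deficit D₀ = C_s − DO₀ = 10.1 − 7.535 = 2.565 mg/L.
D(0.280) = [0.133×20.02/(1.02−0.133)](e^(−0.133×0.280) − e^(−1.02×0.280)) + 2.565 e^(−1.02×0.280)
= 3.001 × (0.9634 − 0.7516) + 2.565 × 0.7516 = 2.564 mg/L.
DO = 10.1 − 2.564 = 7.536 mg/L.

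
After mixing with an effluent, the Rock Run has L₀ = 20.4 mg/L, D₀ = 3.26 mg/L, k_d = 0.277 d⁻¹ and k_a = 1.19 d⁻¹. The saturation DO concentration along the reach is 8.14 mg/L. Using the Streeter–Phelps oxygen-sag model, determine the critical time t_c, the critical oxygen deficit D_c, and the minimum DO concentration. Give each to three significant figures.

t_c ≈ 0.777 d; D_c ≈ 3.83 mg/L; min DO ≈ 4.31 mg/L

t_c = [1/(k_a−k_d)] ln[(k_a/k_d)(1 − D₀(k_a−k_d)/(k_d L₀))]
= [1/(1.19−0.277)] ln[(1.19/0.277)(1 − 3.26×0.9130/(0.277×20.4))]
= (1/0.9130) ln[4.296 × 0.4733] = 1.095 × ln(2.033) = 1.095 × 0.7096 = 0.7772 d.
D_c = (k_d/k_a) L₀ e^(−k_d t_c) = (0.277/1.19) × 20.4 × e^(−0.277×0.7772) = 0.2328 × 20.4 × 0.8063 = 3.829 mg/L.
Minimum DO = C_s − D_c = 8.14 − 3.829 = 4.311 mg/L.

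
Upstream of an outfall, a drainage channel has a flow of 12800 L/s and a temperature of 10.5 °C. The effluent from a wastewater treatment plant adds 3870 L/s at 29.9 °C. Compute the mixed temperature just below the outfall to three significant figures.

Flow-weighted mixing: C = (Q_r C_r + Q_w C_w)/(Q_r + Q_w)
= (12800×10.5 + 3870×29.9)/(12800 + 3870) = 250100/16670 = 15.00 °C.

15.0 °C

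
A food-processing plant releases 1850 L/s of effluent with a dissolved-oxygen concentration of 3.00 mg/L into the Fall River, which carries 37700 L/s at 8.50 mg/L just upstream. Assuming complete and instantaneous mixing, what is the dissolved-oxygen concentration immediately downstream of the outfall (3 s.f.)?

8.24 mg/L

Flow-weighted mixing: C = (Q_r C_r + Q_w C_w)/(Q_r + Q_w)
= (37700×8.50 + 1850×3.00)/(37700 + 1850) = 326000/39550 = 8.243 mg/L.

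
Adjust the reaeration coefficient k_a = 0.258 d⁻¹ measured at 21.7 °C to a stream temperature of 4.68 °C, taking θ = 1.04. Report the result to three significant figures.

k_a(T₂) = k_a(T₁) · θ^(T₂−T₁) = 0.258 × 1.04^(4.68−21.7)
= 0.258 × 1.04^-17.0 = 0.258 × 0.5130 = 0.1323 d⁻¹.

k_a ≈ 0.132 d⁻¹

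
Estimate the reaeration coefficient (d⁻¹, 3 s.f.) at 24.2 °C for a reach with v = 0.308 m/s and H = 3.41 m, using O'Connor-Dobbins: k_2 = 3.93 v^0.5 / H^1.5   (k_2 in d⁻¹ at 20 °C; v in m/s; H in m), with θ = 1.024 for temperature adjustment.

k_2(20) = 3.93 × 0.308^0.5 / 3.41^1.5 = 3.93 × 0.5550 / 6.297 = 0.3464 d⁻¹.
k_2(24.2) = 0.3464 × 1.024^(24.2−20) = 0.3464 × 1.105 = 0.3826 d⁻¹.

k_2 ≈ 0.383 d⁻¹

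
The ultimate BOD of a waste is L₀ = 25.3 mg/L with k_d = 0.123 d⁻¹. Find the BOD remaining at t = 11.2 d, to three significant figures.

L ≈ 6.38 mg/L

L_t = L₀ e^(−k_d t) = 25.3 × e^(−0.123×11.2) = 25.3 × 0.2522 = 6.380 mg/L.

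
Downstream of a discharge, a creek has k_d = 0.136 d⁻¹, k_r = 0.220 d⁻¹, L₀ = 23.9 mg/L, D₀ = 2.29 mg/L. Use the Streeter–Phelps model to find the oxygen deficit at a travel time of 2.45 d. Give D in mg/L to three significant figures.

D ≈ 6.49 mg/L

k_d L₀/(k_r−k_d) = 0.136×23.9/(0.220−0.136) = 3.250/0.08400 = 38.70 mg/L.
e^(−k_d t) = e^(−0.136×2.450) = 0.7166; e^(−k_r t) = e^(−0.220×2.450) = 0.5833.
D = 38.70 × (0.7166 − 0.5833) + 2.29 × 0.5833 = 5.158 + 1.336 = 6.494 mg/L.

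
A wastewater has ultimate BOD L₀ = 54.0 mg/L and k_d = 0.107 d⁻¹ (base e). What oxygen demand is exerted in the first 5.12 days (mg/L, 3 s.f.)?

y ≈ 22.8 mg/L

y_t = L₀(1 − e^(−k_d t)) = 54.0 × (1 − e^(−0.107×5.12))
= 54.0 × (1 − 0.5782) = 54.0 × 0.4218 = 22.78 mg/L.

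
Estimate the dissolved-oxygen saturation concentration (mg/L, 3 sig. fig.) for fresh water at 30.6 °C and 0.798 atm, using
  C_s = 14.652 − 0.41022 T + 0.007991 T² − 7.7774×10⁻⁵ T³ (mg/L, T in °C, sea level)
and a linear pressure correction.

C_s ≈ 5.87 mg/L

At sea level: C_s = 14.652 − 0.41022×30.6 + 0.007991×30.6² − 7.7774×10⁻⁵×30.6³ = 7.353 mg/L.
Pressure correction: C_s' = 7.353 × 0.798 = 5.868 mg/L.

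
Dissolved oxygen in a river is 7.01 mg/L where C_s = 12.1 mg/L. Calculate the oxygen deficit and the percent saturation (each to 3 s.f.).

D = C_s − C = 12.1 − 7.01 = 5.09 mg/L.
% saturation = 7.01/12.1 × 100 = 57.9 %.

D ≈ 5.09 mg/L; 57.9 % saturation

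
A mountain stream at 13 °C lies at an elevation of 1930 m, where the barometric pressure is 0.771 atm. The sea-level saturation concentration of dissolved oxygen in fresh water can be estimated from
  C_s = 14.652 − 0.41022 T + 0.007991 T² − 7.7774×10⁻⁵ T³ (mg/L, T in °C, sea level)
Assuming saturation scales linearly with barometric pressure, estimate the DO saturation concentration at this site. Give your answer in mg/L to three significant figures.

C_s ≈ 8.09 mg/L

At sea level: C_s = 14.652 − 0.41022×13 + 0.007991×13² − 7.7774×10⁻⁵×13³ = 10.50 mg/L.
Pressure correction: C_s' = 10.50 × 0.771 = 8.095 mg/L.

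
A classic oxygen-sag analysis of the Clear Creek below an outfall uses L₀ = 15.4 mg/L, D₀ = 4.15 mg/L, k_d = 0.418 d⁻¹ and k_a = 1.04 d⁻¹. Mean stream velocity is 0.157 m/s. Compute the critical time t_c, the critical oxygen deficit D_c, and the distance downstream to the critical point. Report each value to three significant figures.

t_c = [1/(k_a−k_d)] ln[(k_a/k_d)(1 − D₀(k_a−k_d)/(k_d L₀))]
= [1/(1.04−0.418)] ln[(1.04/0.418)(1 − 4.15×0.6220/(0.418×15.4))]
= (1/0.6220) ln[2.488 × 0.5990] = 1.608 × ln(1.490) = 1.608 × 0.3990 = 0.6415 d.
D_c = (k_d/k_a) L₀ e^(−k_d t_c) = (0.418/1.04) × 15.4 × e^(−0.418×0.6415) = 0.4019 × 15.4 × 0.7648 = 4.734 mg/L.
x_c = v t_c = 0.157 m/s × 0.6415 d × 86400 s/d = 8702 m ≈ 8.70 km.

t_c ≈ 0.641 d; D_c ≈ 4.73 mg/L; x_c ≈ 8.70 km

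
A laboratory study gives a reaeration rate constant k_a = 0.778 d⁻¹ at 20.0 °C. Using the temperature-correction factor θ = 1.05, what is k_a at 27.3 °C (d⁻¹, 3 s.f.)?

k_a ≈ 1.11 d⁻¹

k_a(T₂) = k_a(T₁) · θ^(T₂−T₁) = 0.778 × 1.05^(27.3−20.0)
= 0.778 × 1.05^7.30 = 0.778 × 1.428 = 1.111 d⁻¹.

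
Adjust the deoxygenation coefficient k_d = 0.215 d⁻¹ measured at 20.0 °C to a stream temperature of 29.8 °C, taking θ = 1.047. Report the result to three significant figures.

k_d(T₂) = k_d(T₁) · θ^(T₂−T₁) = 0.215 × 1.047^(29.8−20.0)
= 0.215 × 1.047^9.80 = 0.215 × 1.568 = 0.3372 d⁻¹.

k_d ≈ 0.337 d⁻¹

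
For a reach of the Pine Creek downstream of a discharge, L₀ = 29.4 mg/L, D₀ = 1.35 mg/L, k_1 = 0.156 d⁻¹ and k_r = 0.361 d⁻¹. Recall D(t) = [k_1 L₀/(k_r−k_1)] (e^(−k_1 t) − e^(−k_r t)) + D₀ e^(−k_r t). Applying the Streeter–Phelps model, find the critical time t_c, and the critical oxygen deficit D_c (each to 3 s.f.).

t_c ≈ 3.79 d; D_c ≈ 7.03 mg/L

t_c = [1/(k_r−k_1)] ln[(k_r/k_1)(1 − D₀(k_r−k_1)/(k_1 L₀))]
= [1/(0.361−0.156)] ln[(0.361/0.156)(1 − 1.35×0.2050/(0.156×29.4))]
= (1/0.2050) ln[2.314 × 0.9397] = 4.878 × ln(2.174) = 4.878 × 0.7768 = 3.789 d.
D_c = (k_1/k_r) L₀ e^(−k_1 t_c) = (0.156/0.361) × 29.4 × e^(−0.156×3.789) = 0.4321 × 29.4 × 0.5537 = 7.035 mg/L.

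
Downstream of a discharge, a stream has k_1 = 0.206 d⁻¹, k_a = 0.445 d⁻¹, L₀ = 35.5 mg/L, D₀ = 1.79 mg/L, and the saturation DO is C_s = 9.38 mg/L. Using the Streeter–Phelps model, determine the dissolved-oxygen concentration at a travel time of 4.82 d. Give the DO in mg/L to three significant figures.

k_1 L₀/(k_a−k_1) = 0.206×35.5/(0.445−0.206) = 7.313/0.2390 = 30.60 mg/L.
e^(−k_1 t) = e^(−0.206×4.820) = 0.3705; e^(−k_a t) = e^(−0.445×4.820) = 0.1171.
D = 30.60 × (0.3705 − 0.1171) + 1.79 × 0.1171 = 7.754 + 0.2096 = 7.964 mg/L.
DO = C_s − D = 9.38 − 7.964 = 1.416 mg/L.

DO ≈ 1.42 mg/L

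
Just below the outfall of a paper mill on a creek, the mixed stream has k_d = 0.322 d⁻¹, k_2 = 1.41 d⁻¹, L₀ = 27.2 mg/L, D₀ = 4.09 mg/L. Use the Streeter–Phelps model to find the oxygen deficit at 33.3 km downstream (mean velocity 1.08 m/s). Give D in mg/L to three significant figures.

Travel time t = x/v = 33.3 km / (1.08 m/s) = 33300 m / 1.08 m/s = 30830 s = 0.3569 d.
k_d L₀/(k_2−k_d) = 0.322×27.2/(1.41−0.322) = 8.758/1.088 = 8.050 mg/L.
e^(−k_d t) = e^(−0.322×0.3569) = 0.8914; e^(−k_2 t) = e^(−1.41×0.3569) = 0.6046.
D = 8.050 × (0.8914 − 0.6046) + 4.09 × 0.6046 = 2.309 + 2.473 = 4.782 mg/L.

D ≈ 4.78 mg/L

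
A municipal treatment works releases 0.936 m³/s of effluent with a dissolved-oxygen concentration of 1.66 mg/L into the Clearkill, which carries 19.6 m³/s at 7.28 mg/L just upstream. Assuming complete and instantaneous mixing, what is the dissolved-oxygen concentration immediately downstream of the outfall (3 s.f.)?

Flow-weighted mixing: C = (Q_r C_r + Q_w C_w)/(Q_r + Q_w)
= (19.6×7.28 + 0.936×1.66)/(19.6 + 0.936) = 144.2/20.54 = 7.024 mg/L.

7.02 mg/L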